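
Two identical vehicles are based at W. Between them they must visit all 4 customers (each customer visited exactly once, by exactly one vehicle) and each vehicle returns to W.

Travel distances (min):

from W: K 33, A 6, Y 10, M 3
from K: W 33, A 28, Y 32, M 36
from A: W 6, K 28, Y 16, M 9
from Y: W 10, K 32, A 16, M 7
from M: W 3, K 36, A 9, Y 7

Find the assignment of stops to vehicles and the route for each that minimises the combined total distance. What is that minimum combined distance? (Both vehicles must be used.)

Minimum combined distance: 82 min.

There are 2^3 − 1 = 7 ways to divide the 4 stops into two non-empty groups. For each, the best each vehicle can do is its own shortest tour through its group:
  {K} + {A, Y, M}: 66 + 32 = 98
  {A} + {K, Y, M}: 12 + 75 = 87
  {K, A} + {Y, M}: 67 + 20 = 87
  {Y} + {K, A, M}: 20 + 73 = 93
  {K, Y} + {A, M}: 75 + 18 = 93
  {A, Y} + {K, M}: 32 + 72 = 104
  … (7 splits in total)
  {K, A, Y} + {M}: 76 + 6 = 82  ← best
Best: vehicle 1 W → A → K → Y → W = 76; vehicle 2 W → M → W = 6; combined 82.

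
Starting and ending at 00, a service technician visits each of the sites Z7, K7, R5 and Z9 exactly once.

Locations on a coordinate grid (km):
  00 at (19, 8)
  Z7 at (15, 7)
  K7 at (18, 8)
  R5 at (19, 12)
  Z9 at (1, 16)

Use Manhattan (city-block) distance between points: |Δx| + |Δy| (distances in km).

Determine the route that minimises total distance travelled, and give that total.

Shortest round trip = 54 km.

00-Z7-K7-R5-Z9-00: 5+4+5+22+26 = 62
00-Z7-K7-Z9-R5-00: 5+4+25+22+4 = 60
00-Z7-R5-K7-Z9-00: 5+9+5+25+26 = 70
00-Z7-R5-Z9-K7-00: 5+9+22+25+1 = 62
00-Z7-Z9-K7-R5-00: 5+23+25+5+4 = 62
00-Z7-Z9-R5-K7-00: 5+23+22+5+1 = 56
00-K7-Z7-R5-Z9-00: 1+4+9+22+26 = 62
00-K7-Z7-Z9-R5-00: 1+4+23+22+4 = 54
00-K7-R5-Z7-Z9-00: 1+5+9+23+26 = 64
00-K7-Z9-Z7-R5-00: 1+25+23+9+4 = 62
00-R5-Z7-K7-Z9-00: 4+9+4+25+26 = 68
00-R5-K7-Z7-Z9-00: 4+5+4+23+26 = 62
The minimum is 54.
One optimal route: 00 → K7 → Z7 → Z9 → R5 → 00 (or its reverse).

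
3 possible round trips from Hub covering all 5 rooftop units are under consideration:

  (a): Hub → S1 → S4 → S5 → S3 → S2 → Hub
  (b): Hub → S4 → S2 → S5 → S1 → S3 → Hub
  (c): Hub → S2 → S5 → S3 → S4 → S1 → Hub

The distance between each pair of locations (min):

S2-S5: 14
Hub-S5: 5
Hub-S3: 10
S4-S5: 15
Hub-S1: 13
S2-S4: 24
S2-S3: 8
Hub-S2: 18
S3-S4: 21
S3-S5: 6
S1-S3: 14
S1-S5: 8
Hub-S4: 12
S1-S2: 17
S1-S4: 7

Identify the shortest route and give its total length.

(a): 13 + 7 + 15 + 6 + 8 + 18 = 67
(b): 12 + 24 + 14 + 8 + 14 + 10 = 82
(c): 18 + 14 + 6 + 21 + 7 + 13 = 79

67 min — (a) is the shortest.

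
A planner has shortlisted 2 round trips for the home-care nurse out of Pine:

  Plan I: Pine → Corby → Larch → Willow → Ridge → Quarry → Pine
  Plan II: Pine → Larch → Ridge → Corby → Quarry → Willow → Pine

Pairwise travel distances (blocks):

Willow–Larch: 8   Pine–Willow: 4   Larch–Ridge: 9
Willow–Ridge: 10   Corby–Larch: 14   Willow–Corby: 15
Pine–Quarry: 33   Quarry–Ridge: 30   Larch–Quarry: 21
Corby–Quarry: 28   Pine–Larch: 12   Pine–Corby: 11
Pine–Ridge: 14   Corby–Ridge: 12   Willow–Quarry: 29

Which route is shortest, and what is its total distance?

Plan I: 11 + 14 + 8 + 10 + 30 + 33 = 106
Plan II: 12 + 9 + 12 + 28 + 29 + 4 = 94

94 blocks — Plan II is the shortest.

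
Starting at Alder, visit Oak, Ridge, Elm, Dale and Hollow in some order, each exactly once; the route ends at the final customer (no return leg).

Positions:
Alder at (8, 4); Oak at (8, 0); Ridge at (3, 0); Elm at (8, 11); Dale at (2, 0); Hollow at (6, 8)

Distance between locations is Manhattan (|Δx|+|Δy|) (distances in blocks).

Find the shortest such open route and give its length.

Shortest open route: 27 blocks.

There are 5! = 120 possible orderings.
Alder → Oak → Ridge → Elm → Dale → Hollow: 4+5+16+17+12 = 54
Alder → Oak → Ridge → Elm → Hollow → Dale: 4+5+16+5+12 = 42
Alder → Oak → Ridge → Dale → Elm → Hollow: 4+5+1+17+5 = 32
Alder → Oak → Ridge → Dale → Hollow → Elm: 4+5+1+12+5 = 27
Alder → Oak → Ridge → Hollow → Elm → Dale: 4+5+11+5+17 = 42
Alder → Oak → Ridge → Hollow → Dale → Elm: 4+5+11+12+17 = 49
Alder → Oak → Elm → Ridge → Dale → Hollow: 4+11+16+1+12 = 44
Alder → Oak → Elm → Ridge → Hollow → Dale: 4+11+16+11+12 = 54
Alder → Oak → Elm → Dale → Ridge → Hollow: 4+11+17+1+11 = 44
Alder → Oak → Elm → Dale → Hollow → Ridge: 4+11+17+12+11 = 55
Alder → Oak → Elm → Hollow → Ridge → Dale: 4+11+5+11+1 = 32
Alder → Oak → Elm → Hollow → Dale → Ridge: 4+11+5+12+1 = 33
Alder → Oak → Dale → Ridge → Elm → Hollow: 4+6+1+16+5 = 32
Alder → Oak → Dale → Ridge → Hollow → Elm: 4+6+1+11+5 = 27
… (106 more)
The minimum is 27.
One shortest path: Alder → Oak → Ridge → Dale → Hollow → Elm.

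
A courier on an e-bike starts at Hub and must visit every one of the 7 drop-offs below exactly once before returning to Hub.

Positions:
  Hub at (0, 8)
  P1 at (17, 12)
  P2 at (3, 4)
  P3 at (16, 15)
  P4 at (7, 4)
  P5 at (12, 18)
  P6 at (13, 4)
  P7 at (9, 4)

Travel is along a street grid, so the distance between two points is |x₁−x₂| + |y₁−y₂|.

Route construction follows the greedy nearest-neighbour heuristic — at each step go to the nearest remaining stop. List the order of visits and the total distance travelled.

Hub → [P2:7 / P4:11 / P7:13 / P6:17 / P1:21 / P5:22 / P3:23] → P2 (7)
P2 → [P4:4 / P7:6 / P6:10 / P1:22 / P5:23 / P3:24] → P4 (4)
P4 → [P7:2 / P6:6 / P1:18 / P5:19 / P3:20] → P7 (2)
P7 → [P6:4 / P1:16 / P5:17 / P3:18] → P6 (4)
P6 → [P1:12 / P3:14 / P5:15] → P1 (12)
P1 → [P3:4 / P5:11] → P3 (4)
P3 → [P5:7] → P5 (7)
Return P5→Hub: 22.
Total = 7 + 4 + 2 + 4 + 12 + 4 + 7 + 22 = 62.

Total distance 62 via the nearest-neighbour route Hub → P2 → P4 → P7 → P6 → P1 → P3 → P5 → Hub.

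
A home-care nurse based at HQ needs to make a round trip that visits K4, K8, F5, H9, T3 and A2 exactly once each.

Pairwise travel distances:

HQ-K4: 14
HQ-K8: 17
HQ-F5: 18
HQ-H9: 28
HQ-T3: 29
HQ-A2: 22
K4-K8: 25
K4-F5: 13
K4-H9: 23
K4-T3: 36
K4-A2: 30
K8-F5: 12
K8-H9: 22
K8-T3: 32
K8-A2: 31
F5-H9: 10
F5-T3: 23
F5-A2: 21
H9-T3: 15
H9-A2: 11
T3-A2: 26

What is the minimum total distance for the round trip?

There are 360 distinct closed tours to check (reversals are equivalent).
HQ→K4→K8→F5→H9→T3→A2→HQ: 14+25+12+10+15+26+22 = 124
HQ→K4→K8→F5→H9→A2→T3→HQ: 14+25+12+10+11+26+29 = 127
HQ→K4→K8→F5→T3→H9→A2→HQ: 14+25+12+23+15+11+22 = 122
HQ→K4→K8→F5→T3→A2→H9→HQ: 14+25+12+23+26+11+28 = 139
HQ→K4→K8→F5→A2→H9→T3→HQ: 14+25+12+21+11+15+29 = 127
HQ→K4→K8→F5→A2→T3→H9→HQ: 14+25+12+21+26+15+28 = 141
HQ→K4→K8→H9→F5→T3→A2→HQ: 14+25+22+10+23+26+22 = 142
HQ→K4→K8→H9→F5→A2→T3→HQ: 14+25+22+10+21+26+29 = 147
… (352 more)
HQ→K4→F5→K8→T3→H9→A2→HQ: 14+13+12+32+15+11+22 = 119  ← best
The minimum is 119.
One optimal route: HQ → K4 → F5 → K8 → T3 → H9 → A2 → HQ (or its reverse).

Shortest round trip = 119.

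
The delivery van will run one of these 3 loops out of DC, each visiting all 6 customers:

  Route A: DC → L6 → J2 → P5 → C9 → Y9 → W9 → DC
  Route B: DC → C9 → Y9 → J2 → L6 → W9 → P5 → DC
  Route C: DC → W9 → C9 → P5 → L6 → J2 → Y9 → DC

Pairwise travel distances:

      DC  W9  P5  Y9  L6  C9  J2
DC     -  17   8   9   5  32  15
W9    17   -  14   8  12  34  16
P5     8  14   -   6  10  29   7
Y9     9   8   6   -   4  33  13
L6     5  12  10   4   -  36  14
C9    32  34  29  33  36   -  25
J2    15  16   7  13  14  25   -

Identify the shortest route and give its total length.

Route A: 5 + 14 + 7 + 29 + 33 + 8 + 17 = 113
Route B: 32 + 33 + 13 + 14 + 12 + 14 + 8 = 126
Route C: 17 + 34 + 29 + 10 + 14 + 13 + 9 = 126

113 — Route A is the shortest.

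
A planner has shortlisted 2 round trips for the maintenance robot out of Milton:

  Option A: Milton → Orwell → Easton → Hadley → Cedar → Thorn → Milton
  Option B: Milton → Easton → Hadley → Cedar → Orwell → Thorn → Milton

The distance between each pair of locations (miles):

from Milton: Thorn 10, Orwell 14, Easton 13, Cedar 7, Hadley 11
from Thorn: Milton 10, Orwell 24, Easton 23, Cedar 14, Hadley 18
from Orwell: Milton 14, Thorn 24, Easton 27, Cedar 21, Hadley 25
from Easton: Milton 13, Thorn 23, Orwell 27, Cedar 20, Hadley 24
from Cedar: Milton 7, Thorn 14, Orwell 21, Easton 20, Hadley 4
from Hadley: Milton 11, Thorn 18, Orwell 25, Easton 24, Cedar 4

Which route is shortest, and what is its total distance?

93 miles — Option A is the shortest.

Option A: 14 + 27 + 24 + 4 + 14 + 10 = 93
Option B: 13 + 24 + 4 + 21 + 24 + 10 = 96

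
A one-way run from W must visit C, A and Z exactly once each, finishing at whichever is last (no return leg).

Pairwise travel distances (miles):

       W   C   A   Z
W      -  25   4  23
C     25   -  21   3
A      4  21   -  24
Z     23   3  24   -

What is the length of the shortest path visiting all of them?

There are 3! = 6 possible orderings.
W→C→A→Z: 25+21+24 = 70
W→C→Z→A: 25+3+24 = 52
W→A→C→Z: 4+21+3 = 28
W→A→Z→C: 4+24+3 = 31
W→Z→C→A: 23+3+21 = 47
W→Z→A→C: 23+24+21 = 68
The minimum is 28.
One shortest path: W → A → C → Z.

28 miles — the minimum one-way total.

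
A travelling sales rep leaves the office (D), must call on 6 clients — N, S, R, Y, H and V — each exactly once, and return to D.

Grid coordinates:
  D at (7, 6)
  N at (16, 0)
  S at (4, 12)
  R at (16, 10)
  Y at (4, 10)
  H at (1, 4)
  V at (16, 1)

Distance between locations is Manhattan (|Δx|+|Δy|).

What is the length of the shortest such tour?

Shortest round trip = 58.

D → N → S → R → Y → H → V → D: 15+24+14+12+9+18+14 = 106
D → N → S → R → Y → V → H → D: 15+24+14+12+21+18+8 = 112
D → N → S → R → H → Y → V → D: 15+24+14+21+9+21+14 = 118
D → N → S → R → H → V → Y → D: 15+24+14+21+18+21+7 = 120
D → N → S → R → V → Y → H → D: 15+24+14+9+21+9+8 = 100
D → N → S → R → V → H → Y → D: 15+24+14+9+18+9+7 = 96
D → N → S → Y → R → H → V → D: 15+24+2+12+21+18+14 = 106
D → N → S → Y → R → V → H → D: 15+24+2+12+9+18+8 = 88
… (352 more)
D → N → V → R → S → Y → H → D: 15+1+9+14+2+9+8 = 58  ← best
The minimum is 58.
One optimal route: D → N → V → R → S → Y → H → D (or its reverse).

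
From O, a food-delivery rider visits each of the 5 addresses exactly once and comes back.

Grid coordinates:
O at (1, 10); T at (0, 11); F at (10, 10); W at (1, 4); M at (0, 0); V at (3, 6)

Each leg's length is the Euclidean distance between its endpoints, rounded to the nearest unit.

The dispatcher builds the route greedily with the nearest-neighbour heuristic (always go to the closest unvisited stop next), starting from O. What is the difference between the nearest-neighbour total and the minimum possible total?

O: T=1, V=4, W=6, F=9, M=10 ⇒ T
T: V=6, W=7, F=10, M=11 ⇒ V
V: W=3, M=7, F=8 ⇒ W
W: M=4, F=11 ⇒ M
M: F=14 ⇒ F
NN route O → T → V → W → M → F → O costs 37.
Optimal: O → T → F → M → W → V → O costs 36 (by enumerating all 60 distinct tours).
Excess = 37 − 36 = 1.

1 longer than the optimal tour.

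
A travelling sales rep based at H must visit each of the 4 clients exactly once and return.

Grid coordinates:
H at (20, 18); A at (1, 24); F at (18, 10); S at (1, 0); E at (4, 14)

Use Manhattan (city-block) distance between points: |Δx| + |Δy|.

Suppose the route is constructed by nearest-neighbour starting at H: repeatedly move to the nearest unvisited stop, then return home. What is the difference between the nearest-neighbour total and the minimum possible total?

H: F=10, E=20, A=25, S=37 ⇒ F
F: E=18, S=27, A=31 ⇒ E
E: A=13, S=17 ⇒ A
A: S=24 ⇒ S
NN route H → F → E → A → S → H costs 102.
Optimal: H → A → E → S → F → H costs 92 (by enumerating all 12 distinct tours).
Excess = 102 − 92 = 10.

10 longer than the optimal tour.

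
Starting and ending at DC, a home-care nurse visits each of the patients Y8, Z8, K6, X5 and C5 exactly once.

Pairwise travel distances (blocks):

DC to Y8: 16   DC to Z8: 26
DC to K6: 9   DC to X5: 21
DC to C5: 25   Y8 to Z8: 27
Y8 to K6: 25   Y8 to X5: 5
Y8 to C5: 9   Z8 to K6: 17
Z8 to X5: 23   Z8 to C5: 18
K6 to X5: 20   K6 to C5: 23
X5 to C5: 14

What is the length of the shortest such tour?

Shortest round trip = 79 blocks.

DC - Y8 - Z8 - K6 - X5 - C5 - DC: 16+27+17+20+14+25 = 119
DC - Y8 - Z8 - K6 - C5 - X5 - DC: 16+27+17+23+14+21 = 118
DC - Y8 - Z8 - X5 - K6 - C5 - DC: 16+27+23+20+23+25 = 134
DC - Y8 - Z8 - X5 - C5 - K6 - DC: 16+27+23+14+23+9 = 112
DC - Y8 - Z8 - C5 - K6 - X5 - DC: 16+27+18+23+20+21 = 125
DC - Y8 - Z8 - C5 - X5 - K6 - DC: 16+27+18+14+20+9 = 104
DC - Y8 - K6 - Z8 - X5 - C5 - DC: 16+25+17+23+14+25 = 120
DC - Y8 - K6 - Z8 - C5 - X5 - DC: 16+25+17+18+14+21 = 111
DC - Y8 - K6 - X5 - Z8 - C5 - DC: 16+25+20+23+18+25 = 127
DC - Y8 - K6 - X5 - C5 - Z8 - DC: 16+25+20+14+18+26 = 119
DC - Y8 - K6 - C5 - Z8 - X5 - DC: 16+25+23+18+23+21 = 126
DC - Y8 - K6 - C5 - X5 - Z8 - DC: 16+25+23+14+23+26 = 127
DC - Y8 - X5 - Z8 - K6 - C5 - DC: 16+5+23+17+23+25 = 109
DC - Y8 - X5 - Z8 - C5 - K6 - DC: 16+5+23+18+23+9 = 94
… (46 more)
DC - Y8 - X5 - C5 - Z8 - K6 - DC: 16+5+14+18+17+9 = 79  ← best
The minimum is 79.
One optimal route: DC → Y8 → X5 → C5 → Z8 → K6 → DC (or its reverse).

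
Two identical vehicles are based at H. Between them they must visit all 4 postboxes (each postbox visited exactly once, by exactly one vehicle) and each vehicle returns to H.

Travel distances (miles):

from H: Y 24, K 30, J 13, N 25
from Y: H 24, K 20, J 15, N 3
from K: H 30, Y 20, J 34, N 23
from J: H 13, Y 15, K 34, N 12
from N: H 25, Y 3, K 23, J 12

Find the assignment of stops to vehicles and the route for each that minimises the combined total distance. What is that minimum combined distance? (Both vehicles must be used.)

Minimum combined distance: 104 miles.

Try each way of splitting the stops between the two vehicles (each non-empty) and, for each split, find the best tour for each vehicle:
  {Y} + {K, J, N}: 48 + 78 = 126
  {K} + {Y, J, N}: 60 + 52 = 112
  {Y, K} + {J, N}: 74 + 50 = 124
  {J} + {Y, K, N}: 26 + 78 = 104
  {Y, J} + {K, N}: 52 + 78 = 130
  {K, J} + {Y, N}: 77 + 52 = 129
  … (7 splits in total)
Best: vehicle 1 H → J → H = 26; vehicle 2 H → K → Y → N → H = 78; combined 104.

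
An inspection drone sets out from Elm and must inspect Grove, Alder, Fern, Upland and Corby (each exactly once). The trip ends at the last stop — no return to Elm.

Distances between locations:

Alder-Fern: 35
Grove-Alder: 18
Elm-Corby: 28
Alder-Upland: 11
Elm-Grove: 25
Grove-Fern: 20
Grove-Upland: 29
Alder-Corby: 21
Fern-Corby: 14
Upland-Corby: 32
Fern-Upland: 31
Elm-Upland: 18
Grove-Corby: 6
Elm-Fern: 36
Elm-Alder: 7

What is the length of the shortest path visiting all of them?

Shortest open route: 67.

There are 5! = 120 possible orderings.
Elm → Grove → Alder → Fern → Upland → Corby: 25+18+35+31+32 = 141
Elm → Grove → Alder → Fern → Corby → Upland: 25+18+35+14+32 = 124
Elm → Grove → Alder → Upland → Fern → Corby: 25+18+11+31+14 = 99
Elm → Grove → Alder → Upland → Corby → Fern: 25+18+11+32+14 = 100
Elm → Grove → Alder → Corby → Fern → Upland: 25+18+21+14+31 = 109
Elm → Grove → Alder → Corby → Upland → Fern: 25+18+21+32+31 = 127
Elm → Grove → Fern → Alder → Upland → Corby: 25+20+35+11+32 = 123
Elm → Grove → Fern → Alder → Corby → Upland: 25+20+35+21+32 = 133
Elm → Grove → Fern → Upland → Alder → Corby: 25+20+31+11+21 = 108
Elm → Grove → Fern → Upland → Corby → Alder: 25+20+31+32+21 = 129
Elm → Grove → Fern → Corby → Alder → Upland: 25+20+14+21+11 = 91
Elm → Grove → Fern → Corby → Upland → Alder: 25+20+14+32+11 = 102
Elm → Grove → Upland → Alder → Fern → Corby: 25+29+11+35+14 = 114
Elm → Grove → Upland → Alder → Corby → Fern: 25+29+11+21+14 = 100
… (106 more)
Elm → Alder → Upland → Grove → Corby → Fern: 7+11+29+6+14 = 67  ← best
The minimum is 67.
One shortest path: Elm → Alder → Upland → Grove → Corby → Fern.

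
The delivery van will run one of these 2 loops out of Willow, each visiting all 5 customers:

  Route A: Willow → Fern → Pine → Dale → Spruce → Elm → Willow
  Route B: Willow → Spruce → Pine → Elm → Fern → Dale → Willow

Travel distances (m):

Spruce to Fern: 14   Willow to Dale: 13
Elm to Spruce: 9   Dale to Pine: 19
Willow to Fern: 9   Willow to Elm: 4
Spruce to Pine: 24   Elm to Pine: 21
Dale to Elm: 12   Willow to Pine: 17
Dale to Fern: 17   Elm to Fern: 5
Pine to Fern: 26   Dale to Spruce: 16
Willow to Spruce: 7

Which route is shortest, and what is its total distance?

Route A: 9 + 26 + 19 + 16 + 9 + 4 = 83
Route B: 7 + 24 + 21 + 5 + 17 + 13 = 87

Shortest is Route A, total 83 m.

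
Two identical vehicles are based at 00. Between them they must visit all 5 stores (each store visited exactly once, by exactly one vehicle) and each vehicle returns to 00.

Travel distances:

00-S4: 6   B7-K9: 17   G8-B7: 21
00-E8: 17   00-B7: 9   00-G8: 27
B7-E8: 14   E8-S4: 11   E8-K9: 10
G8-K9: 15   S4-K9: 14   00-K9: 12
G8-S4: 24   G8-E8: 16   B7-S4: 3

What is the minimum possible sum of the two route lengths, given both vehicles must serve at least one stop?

78 — the smallest possible combined total.

There are 2^4 − 1 = 15 ways to divide the 5 stops into two non-empty groups. For each, the best each vehicle can do is its own shortest tour through its group:
  {G8} + {B7, E8, S4, K9}: 54 + 45 = 99
  {B7} + {G8, E8, S4, K9}: 18 + 60 = 78
  {G8, B7} + {E8, S4, K9}: 57 + 39 = 96
  {E8} + {G8, B7, S4, K9}: 34 + 57 = 91
  {G8, E8} + {B7, S4, K9}: 60 + 38 = 98
  {B7, E8} + {G8, S4, K9}: 40 + 57 = 97
  … (15 splits in total)
Best: vehicle 1 00 → B7 → 00 = 18; vehicle 2 00 → S4 → E8 → G8 → K9 → 00 = 60; combined 78.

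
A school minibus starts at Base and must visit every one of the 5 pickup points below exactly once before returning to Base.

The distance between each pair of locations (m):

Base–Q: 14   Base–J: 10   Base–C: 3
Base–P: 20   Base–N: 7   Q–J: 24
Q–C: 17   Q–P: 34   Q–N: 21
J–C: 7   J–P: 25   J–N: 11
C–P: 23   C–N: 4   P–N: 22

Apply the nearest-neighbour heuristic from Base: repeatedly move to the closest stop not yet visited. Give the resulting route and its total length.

96 m along Base → C → N → J → Q → P → Base.

At Base the remaining stops are C 3, N 7, J 10, Q 14, P 20; go to C.
At C the remaining stops are N 4, J 7, Q 17, P 23; go to N.
At N the remaining stops are J 11, Q 21, P 22; go to J.
At J the remaining stops are Q 24, P 25; go to Q.
At Q the remaining stops are P 34; go to P.
Return P→Base: 20.
Total = 3 + 4 + 11 + 24 + 34 + 20 = 96.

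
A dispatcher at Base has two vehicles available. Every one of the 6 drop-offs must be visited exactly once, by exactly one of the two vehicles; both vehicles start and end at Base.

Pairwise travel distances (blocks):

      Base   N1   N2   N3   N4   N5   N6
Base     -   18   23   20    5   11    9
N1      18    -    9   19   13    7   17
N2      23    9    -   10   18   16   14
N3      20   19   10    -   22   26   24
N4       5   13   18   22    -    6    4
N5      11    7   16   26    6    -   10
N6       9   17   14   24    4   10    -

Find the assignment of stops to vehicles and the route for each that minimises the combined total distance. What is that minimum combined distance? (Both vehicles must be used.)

75 blocks — the smallest possible combined total.

Check every non-empty split of the stops between the two vehicles; for each half take its own optimal tour:
  {N1} + {N2, N3, N4, N5, N6}: 36 + 65 = 101
  {N2} + {N1, N3, N4, N5, N6}: 46 + 65 = 111
  {N1, N2} + {N3, N4, N5, N6}: 50 + 65 = 115
  {N3} + {N1, N2, N4, N5, N6}: 40 + 50 = 90
  {N1, N3} + {N2, N4, N5, N6}: 57 + 50 = 107
  {N2, N3} + {N1, N4, N5, N6}: 53 + 44 = 97
  … (31 splits in total)
  {N4} + {N1, N2, N3, N5, N6}: 10 + 65 = 75  ← best
Best: vehicle 1 Base → N4 → Base = 10; vehicle 2 Base → N3 → N2 → N1 → N5 → N6 → Base = 65; combined 75.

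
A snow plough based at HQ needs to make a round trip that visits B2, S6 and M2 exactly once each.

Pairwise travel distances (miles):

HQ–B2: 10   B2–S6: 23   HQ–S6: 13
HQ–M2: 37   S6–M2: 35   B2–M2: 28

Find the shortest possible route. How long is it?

Minimum total distance: 86 miles.

HQ→B2→S6→M2→HQ: 10+23+35+37 = 105
HQ→B2→M2→S6→HQ: 10+28+35+13 = 86
HQ→S6→B2→M2→HQ: 13+23+28+37 = 101
The minimum is 86.
One optimal route: HQ → B2 → M2 → S6 → HQ (or its reverse).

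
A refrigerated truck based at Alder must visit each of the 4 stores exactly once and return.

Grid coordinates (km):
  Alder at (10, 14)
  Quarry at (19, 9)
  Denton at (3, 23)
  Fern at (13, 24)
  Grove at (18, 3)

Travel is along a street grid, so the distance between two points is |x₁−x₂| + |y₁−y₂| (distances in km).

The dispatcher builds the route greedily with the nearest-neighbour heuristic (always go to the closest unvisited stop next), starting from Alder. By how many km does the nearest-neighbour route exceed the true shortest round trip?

Excess over optimum: 6 km.

From Alder: Fern=13, Quarry=14, Denton=16, Grove=19 → choose Fern (13).
From Fern: Denton=11, Quarry=21, Grove=26 → choose Denton (11).
From Denton: Quarry=30, Grove=35 → choose Quarry (30).
From Quarry: Grove=7 → choose Grove (7).
NN route Alder → Fern → Denton → Quarry → Grove → Alder costs 80.
Optimal: Alder → Quarry → Grove → Fern → Denton → Alder costs 74 (by enumerating all 12 distinct tours).
Excess = 80 − 74 = 6.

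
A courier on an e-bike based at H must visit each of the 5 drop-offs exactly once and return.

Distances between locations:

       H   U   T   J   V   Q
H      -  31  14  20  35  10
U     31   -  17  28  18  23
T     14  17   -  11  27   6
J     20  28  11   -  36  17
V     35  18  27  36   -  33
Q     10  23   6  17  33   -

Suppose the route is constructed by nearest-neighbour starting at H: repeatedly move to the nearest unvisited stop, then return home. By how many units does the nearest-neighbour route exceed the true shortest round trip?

H: Q=10, T=14, J=20, U=31, V=35 ⇒ Q
Q: T=6, J=17, U=23, V=33 ⇒ T
T: J=11, U=17, V=27 ⇒ J
J: U=28, V=36 ⇒ U
U: V=18 ⇒ V
NN route H → Q → T → J → U → V → H costs 108.
Optimal: H → J → V → U → T → Q → H costs 107 (by enumerating all 60 distinct tours).
Excess = 108 − 107 = 1.

The nearest-neighbour route is 1 longer than optimal.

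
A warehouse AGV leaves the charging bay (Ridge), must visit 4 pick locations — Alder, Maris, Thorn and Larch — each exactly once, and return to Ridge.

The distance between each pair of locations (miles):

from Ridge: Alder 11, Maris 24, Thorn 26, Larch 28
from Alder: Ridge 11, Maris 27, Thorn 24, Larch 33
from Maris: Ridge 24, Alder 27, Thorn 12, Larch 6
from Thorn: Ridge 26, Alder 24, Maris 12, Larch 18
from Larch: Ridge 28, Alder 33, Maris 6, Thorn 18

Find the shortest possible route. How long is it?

With 4 stops there are 4!/2 = 12 distinct round trips (a route and its reverse cost the same).
Ridge - Alder - Maris - Thorn - Larch - Ridge: 11+27+12+18+28 = 96
Ridge - Alder - Maris - Larch - Thorn - Ridge: 11+27+6+18+26 = 88
Ridge - Alder - Thorn - Maris - Larch - Ridge: 11+24+12+6+28 = 81
Ridge - Alder - Thorn - Larch - Maris - Ridge: 11+24+18+6+24 = 83
Ridge - Alder - Larch - Maris - Thorn - Ridge: 11+33+6+12+26 = 88
Ridge - Alder - Larch - Thorn - Maris - Ridge: 11+33+18+12+24 = 98
Ridge - Maris - Alder - Thorn - Larch - Ridge: 24+27+24+18+28 = 121
Ridge - Maris - Alder - Larch - Thorn - Ridge: 24+27+33+18+26 = 128
Ridge - Maris - Thorn - Alder - Larch - Ridge: 24+12+24+33+28 = 121
Ridge - Maris - Larch - Alder - Thorn - Ridge: 24+6+33+24+26 = 113
Ridge - Thorn - Alder - Maris - Larch - Ridge: 26+24+27+6+28 = 111
Ridge - Thorn - Maris - Alder - Larch - Ridge: 26+12+27+33+28 = 126
The minimum is 81.
One optimal route: Ridge → Alder → Thorn → Maris → Larch → Ridge (or its reverse).

Minimum total distance: 81 miles.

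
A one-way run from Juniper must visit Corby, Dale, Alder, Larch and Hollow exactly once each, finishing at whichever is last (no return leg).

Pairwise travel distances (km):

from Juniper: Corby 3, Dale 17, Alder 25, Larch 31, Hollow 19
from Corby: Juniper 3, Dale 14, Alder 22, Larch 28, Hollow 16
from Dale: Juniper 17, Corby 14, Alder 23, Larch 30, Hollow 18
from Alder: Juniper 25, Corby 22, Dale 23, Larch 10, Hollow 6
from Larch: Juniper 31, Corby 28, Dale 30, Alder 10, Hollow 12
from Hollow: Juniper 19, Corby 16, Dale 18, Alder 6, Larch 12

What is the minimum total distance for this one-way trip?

There are 5! = 120 possible orderings.
Juniper → Corby → Dale → Alder → Larch → Hollow: 3+14+23+10+12 = 62
Juniper → Corby → Dale → Alder → Hollow → Larch: 3+14+23+6+12 = 58
Juniper → Corby → Dale → Larch → Alder → Hollow: 3+14+30+10+6 = 63
Juniper → Corby → Dale → Larch → Hollow → Alder: 3+14+30+12+6 = 65
Juniper → Corby → Dale → Hollow → Alder → Larch: 3+14+18+6+10 = 51
Juniper → Corby → Dale → Hollow → Larch → Alder: 3+14+18+12+10 = 57
Juniper → Corby → Alder → Dale → Larch → Hollow: 3+22+23+30+12 = 90
Juniper → Corby → Alder → Dale → Hollow → Larch: 3+22+23+18+12 = 78
Juniper → Corby → Alder → Larch → Dale → Hollow: 3+22+10+30+18 = 83
Juniper → Corby → Alder → Larch → Hollow → Dale: 3+22+10+12+18 = 65
Juniper → Corby → Alder → Hollow → Dale → Larch: 3+22+6+18+30 = 79
Juniper → Corby → Alder → Hollow → Larch → Dale: 3+22+6+12+30 = 73
Juniper → Corby → Larch → Dale → Alder → Hollow: 3+28+30+23+6 = 90
Juniper → Corby → Larch → Dale → Hollow → Alder: 3+28+30+18+6 = 85
… (106 more)
The minimum is 51.
One shortest path: Juniper → Corby → Dale → Hollow → Alder → Larch.

Minimum one-way distance = 51 km.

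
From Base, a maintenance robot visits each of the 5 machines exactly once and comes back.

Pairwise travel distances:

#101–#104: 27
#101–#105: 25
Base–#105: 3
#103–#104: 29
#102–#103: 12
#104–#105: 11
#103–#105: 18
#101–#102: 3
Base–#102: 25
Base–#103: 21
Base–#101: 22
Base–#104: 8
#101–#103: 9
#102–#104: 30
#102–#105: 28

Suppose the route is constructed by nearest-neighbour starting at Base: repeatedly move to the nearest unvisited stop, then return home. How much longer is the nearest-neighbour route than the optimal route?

Excess over optimum: 6.

From Base: #105=3, #104=8, #103=21, #101=22, #102=25 → choose #105 (3).
From #105: #104=11, #103=18, #101=25, #102=28 → choose #104 (11).
From #104: #101=27, #103=29, #102=30 → choose #101 (27).
From #101: #102=3, #103=9 → choose #102 (3).
From #102: #103=12 → choose #103 (12).
NN route Base → #105 → #104 → #101 → #102 → #103 → Base costs 77.
Optimal: Base → #104 → #101 → #102 → #103 → #105 → Base costs 71 (by enumerating all 60 distinct tours).
Excess = 77 − 71 = 6.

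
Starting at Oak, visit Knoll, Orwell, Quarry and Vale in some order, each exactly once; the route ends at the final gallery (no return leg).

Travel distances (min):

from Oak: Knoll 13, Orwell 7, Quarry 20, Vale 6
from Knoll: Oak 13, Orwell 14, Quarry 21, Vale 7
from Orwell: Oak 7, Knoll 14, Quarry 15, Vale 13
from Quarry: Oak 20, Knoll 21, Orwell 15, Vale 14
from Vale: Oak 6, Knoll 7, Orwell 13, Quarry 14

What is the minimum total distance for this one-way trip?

42 min — the minimum one-way total.

There are 4! = 24 possible orderings.
Oak→Knoll→Orwell→Quarry→Vale: 13+14+15+14 = 56
Oak→Knoll→Orwell→Vale→Quarry: 13+14+13+14 = 54
Oak→Knoll→Quarry→Orwell→Vale: 13+21+15+13 = 62
Oak→Knoll→Quarry→Vale→Orwell: 13+21+14+13 = 61
Oak→Knoll→Vale→Orwell→Quarry: 13+7+13+15 = 48
Oak→Knoll→Vale→Quarry→Orwell: 13+7+14+15 = 49
Oak→Orwell→Knoll→Quarry→Vale: 7+14+21+14 = 56
Oak→Orwell→Knoll→Vale→Quarry: 7+14+7+14 = 42
Oak→Orwell→Quarry→Knoll→Vale: 7+15+21+7 = 50
Oak→Orwell→Quarry→Vale→Knoll: 7+15+14+7 = 43
Oak→Orwell→Vale→Knoll→Quarry: 7+13+7+21 = 48
Oak→Orwell→Vale→Quarry→Knoll: 7+13+14+21 = 55
Oak→Quarry→Knoll→Orwell→Vale: 20+21+14+13 = 68
Oak→Quarry→Knoll→Vale→Orwell: 20+21+7+13 = 61
… (10 more)
The minimum is 42.
One shortest path: Oak → Orwell → Knoll → Vale → Quarry.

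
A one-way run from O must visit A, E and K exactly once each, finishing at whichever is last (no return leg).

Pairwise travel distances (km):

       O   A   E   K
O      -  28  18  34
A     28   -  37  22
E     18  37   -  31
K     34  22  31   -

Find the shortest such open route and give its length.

There are 3! = 6 possible orderings.
O - A - E - K: 28+37+31 = 96
O - A - K - E: 28+22+31 = 81
O - E - A - K: 18+37+22 = 77
O - E - K - A: 18+31+22 = 71
O - K - A - E: 34+22+37 = 93
O - K - E - A: 34+31+37 = 102
The minimum is 71.
One shortest path: O → E → K → A.

Shortest open route: 71 km.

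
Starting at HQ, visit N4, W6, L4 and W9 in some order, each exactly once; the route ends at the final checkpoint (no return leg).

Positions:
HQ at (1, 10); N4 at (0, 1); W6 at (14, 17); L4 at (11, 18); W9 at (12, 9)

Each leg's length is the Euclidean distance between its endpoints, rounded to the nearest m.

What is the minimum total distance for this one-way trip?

34 m — the minimum one-way total.

There are 4! = 24 possible orderings.
HQ → N4 → W6 → L4 → W9: 9+21+3+9 = 42
HQ → N4 → W6 → W9 → L4: 9+21+8+9 = 47
HQ → N4 → L4 → W6 → W9: 9+20+3+8 = 40
HQ → N4 → L4 → W9 → W6: 9+20+9+8 = 46
HQ → N4 → W9 → W6 → L4: 9+14+8+3 = 34
HQ → N4 → W9 → L4 → W6: 9+14+9+3 = 35
HQ → W6 → N4 → L4 → W9: 15+21+20+9 = 65
HQ → W6 → N4 → W9 → L4: 15+21+14+9 = 59
HQ → W6 → L4 → N4 → W9: 15+3+20+14 = 52
HQ → W6 → L4 → W9 → N4: 15+3+9+14 = 41
HQ → W6 → W9 → N4 → L4: 15+8+14+20 = 57
HQ → W6 → W9 → L4 → N4: 15+8+9+20 = 52
HQ → L4 → N4 → W6 → W9: 13+20+21+8 = 62
HQ → L4 → N4 → W9 → W6: 13+20+14+8 = 55
… (10 more)
The minimum is 34.
One shortest path: HQ → N4 → W9 → W6 → L4.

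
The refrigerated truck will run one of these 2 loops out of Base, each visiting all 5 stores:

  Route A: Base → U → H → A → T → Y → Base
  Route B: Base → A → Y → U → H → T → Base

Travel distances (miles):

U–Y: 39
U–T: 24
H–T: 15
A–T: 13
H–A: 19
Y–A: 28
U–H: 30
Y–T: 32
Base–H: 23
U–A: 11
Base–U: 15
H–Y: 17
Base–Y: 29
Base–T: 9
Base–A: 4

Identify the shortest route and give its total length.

125 miles — Route B is the shortest.

Route A: 15 + 30 + 19 + 13 + 32 + 29 = 138
Route B: 4 + 28 + 39 + 30 + 15 + 9 = 125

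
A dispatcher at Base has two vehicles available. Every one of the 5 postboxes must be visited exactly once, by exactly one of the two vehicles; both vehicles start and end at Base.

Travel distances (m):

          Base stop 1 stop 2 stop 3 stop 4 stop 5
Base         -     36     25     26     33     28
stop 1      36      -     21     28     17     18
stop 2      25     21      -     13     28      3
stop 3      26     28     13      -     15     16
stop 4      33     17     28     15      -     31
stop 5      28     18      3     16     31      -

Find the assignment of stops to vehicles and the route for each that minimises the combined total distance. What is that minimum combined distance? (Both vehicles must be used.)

Minimum combined distance: 148 m.

Try each way of splitting the stops between the two vehicles (each non-empty) and, for each split, find the best tour for each vehicle:
  {stop 1} + {stop 2, stop 3, stop 4, stop 5}: 72 + 92 = 164
  {stop 2} + {stop 1, stop 3, stop 4, stop 5}: 50 + 104 = 154
  {stop 1, stop 2} + {stop 3, stop 4, stop 5}: 82 + 92 = 174
  {stop 3} + {stop 1, stop 2, stop 4, stop 5}: 52 + 96 = 148
  {stop 1, stop 3} + {stop 2, stop 4, stop 5}: 90 + 92 = 182
  {stop 2, stop 3} + {stop 1, stop 4, stop 5}: 64 + 96 = 160
  … (15 splits in total)
Best: vehicle 1 Base → stop 3 → Base = 52; vehicle 2 Base → stop 2 → stop 5 → stop 1 → stop 4 → Base = 96; combined 148.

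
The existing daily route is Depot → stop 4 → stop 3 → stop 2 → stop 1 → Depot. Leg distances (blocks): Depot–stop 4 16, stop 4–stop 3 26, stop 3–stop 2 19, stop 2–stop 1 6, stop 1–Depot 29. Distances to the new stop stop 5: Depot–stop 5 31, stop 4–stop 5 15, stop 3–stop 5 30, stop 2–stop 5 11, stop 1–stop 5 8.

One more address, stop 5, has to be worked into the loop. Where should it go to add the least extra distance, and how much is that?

Minimum extra distance: 10 blocks, inserting stop 5 between stop 1 and Depot.

Insertion cost between consecutive stops i–j is d(i,stop 5) + d(stop 5,j) − d(i,j):
  between Depot and stop 4: 31 + 15 − 16 = 30
  between stop 4 and stop 3: 15 + 30 − 26 = 19
  between stop 3 and stop 2: 30 + 11 − 19 = 22
  between stop 2 and stop 1: 11 + 8 − 6 = 13
  between stop 1 and Depot: 8 + 31 − 29 = 10
Cheapest insertion is between stop 1 and Depot, adding 10.
New total = 96 + 10 = 106.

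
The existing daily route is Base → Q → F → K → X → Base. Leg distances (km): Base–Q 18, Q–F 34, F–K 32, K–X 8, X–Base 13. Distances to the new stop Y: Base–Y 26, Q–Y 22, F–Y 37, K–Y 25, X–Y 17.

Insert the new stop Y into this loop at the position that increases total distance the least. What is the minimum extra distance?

Adding 25 km by placing Y on the Q–F leg.

Insertion cost between consecutive stops i–j is d(i,Y) + d(Y,j) − d(i,j):
  between Base and Q: 26 + 22 − 18 = 30
  between Q and F: 22 + 37 − 34 = 25
  between F and K: 37 + 25 − 32 = 30
  between K and X: 25 + 17 − 8 = 34
  between X and Base: 17 + 26 − 13 = 30
Cheapest insertion is between Q and F, adding 25.
New total = 105 + 25 = 130.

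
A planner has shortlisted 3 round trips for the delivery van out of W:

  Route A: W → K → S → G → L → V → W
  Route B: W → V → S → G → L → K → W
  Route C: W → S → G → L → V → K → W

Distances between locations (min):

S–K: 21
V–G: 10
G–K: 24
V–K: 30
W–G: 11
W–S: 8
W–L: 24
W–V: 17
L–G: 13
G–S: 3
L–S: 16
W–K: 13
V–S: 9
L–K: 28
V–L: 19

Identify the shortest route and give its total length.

83 min — Route B is the shortest.

Route A: 13 + 21 + 3 + 13 + 19 + 17 = 86
Route B: 17 + 9 + 3 + 13 + 28 + 13 = 83
Route C: 8 + 3 + 13 + 19 + 30 + 13 = 86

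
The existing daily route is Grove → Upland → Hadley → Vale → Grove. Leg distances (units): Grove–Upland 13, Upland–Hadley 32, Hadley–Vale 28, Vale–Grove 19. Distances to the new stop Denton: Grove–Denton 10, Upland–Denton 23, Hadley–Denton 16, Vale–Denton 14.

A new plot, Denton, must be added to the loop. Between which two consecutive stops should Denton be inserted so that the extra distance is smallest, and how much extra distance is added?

Insertion cost between consecutive stops i–j is d(i,Denton) + d(Denton,j) − d(i,j):
  between Grove and Upland: 10 + 23 − 13 = 20
  between Upland and Hadley: 23 + 16 − 32 = 7
  between Hadley and Vale: 16 + 14 − 28 = 2
  between Vale and Grove: 14 + 10 − 19 = 5
Cheapest insertion is between Hadley and Vale, adding 2.
New total = 92 + 2 = 94.

Adding 2 by placing Denton on the Hadley–Vale leg.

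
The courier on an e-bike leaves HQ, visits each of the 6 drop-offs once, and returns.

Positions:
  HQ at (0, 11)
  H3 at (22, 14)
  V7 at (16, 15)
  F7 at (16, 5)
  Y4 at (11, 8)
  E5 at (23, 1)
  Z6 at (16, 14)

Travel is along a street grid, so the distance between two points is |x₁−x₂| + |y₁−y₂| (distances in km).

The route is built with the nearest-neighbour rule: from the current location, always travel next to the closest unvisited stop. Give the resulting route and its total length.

From HQ: distances to unvisited — Y4=14, Z6=19, V7=20, F7=22, H3=25, E5=33. Nearest is Y4 (14).
From Y4: distances to unvisited — F7=8, Z6=11, V7=12, H3=17, E5=19. Nearest is F7 (8).
From F7: distances to unvisited — Z6=9, V7=10, E5=11, H3=15. Nearest is Z6 (9).
From Z6: distances to unvisited — V7=1, H3=6, E5=20. Nearest is V7 (1).
From V7: distances to unvisited — H3=7, E5=21. Nearest is H3 (7).
From H3: distances to unvisited — E5=14. Nearest is E5 (14).
Return E5→HQ: 33.
Total = 14 + 8 + 9 + 1 + 7 + 14 + 33 = 86.

Total distance 86 km via the nearest-neighbour route HQ → Y4 → F7 → Z6 → V7 → H3 → E5 → HQ.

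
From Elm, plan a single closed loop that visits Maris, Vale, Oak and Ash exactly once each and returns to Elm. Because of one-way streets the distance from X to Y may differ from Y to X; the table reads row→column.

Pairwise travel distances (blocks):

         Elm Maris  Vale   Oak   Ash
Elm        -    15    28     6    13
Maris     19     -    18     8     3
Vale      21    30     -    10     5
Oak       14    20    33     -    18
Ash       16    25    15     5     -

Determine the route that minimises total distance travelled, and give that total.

Elm→Maris→Vale→Oak→Ash→Elm: 15+18+10+18+16 = 77
Elm→Maris→Vale→Ash→Oak→Elm: 15+18+5+5+14 = 57
Elm→Maris→Oak→Vale→Ash→Elm: 15+8+33+5+16 = 77
Elm→Maris→Oak→Ash→Vale→Elm: 15+8+18+15+21 = 77
Elm→Maris→Ash→Vale→Oak→Elm: 15+3+15+10+14 = 57
Elm→Maris→Ash→Oak→Vale→Elm: 15+3+5+33+21 = 77
Elm→Vale→Maris→Oak→Ash→Elm: 28+30+8+18+16 = 100
Elm→Vale→Maris→Ash→Oak→Elm: 28+30+3+5+14 = 80
Elm→Vale→Oak→Maris→Ash→Elm: 28+10+20+3+16 = 77
Elm→Vale→Oak→Ash→Maris→Elm: 28+10+18+25+19 = 100
Elm→Vale→Ash→Maris→Oak→Elm: 28+5+25+8+14 = 80
Elm→Vale→Ash→Oak→Maris→Elm: 28+5+5+20+19 = 77
Elm→Oak→Maris→Vale→Ash→Elm: 6+20+18+5+16 = 65
Elm→Oak→Maris→Ash→Vale→Elm: 6+20+3+15+21 = 65
… (10 more)
The minimum is 57.
One optimal route: Elm → Maris → Vale → Ash → Oak → Elm.

Shortest round trip = 57 blocks.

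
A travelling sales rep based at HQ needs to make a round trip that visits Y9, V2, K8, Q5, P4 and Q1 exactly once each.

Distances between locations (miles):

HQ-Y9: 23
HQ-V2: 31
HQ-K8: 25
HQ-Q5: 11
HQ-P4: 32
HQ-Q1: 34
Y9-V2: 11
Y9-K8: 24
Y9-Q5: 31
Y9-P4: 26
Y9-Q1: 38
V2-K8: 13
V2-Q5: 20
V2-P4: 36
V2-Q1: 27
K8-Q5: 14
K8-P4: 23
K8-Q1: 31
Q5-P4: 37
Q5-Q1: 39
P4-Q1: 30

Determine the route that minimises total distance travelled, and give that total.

Shortest round trip = 139 miles.

HQ - Y9 - V2 - K8 - Q5 - P4 - Q1 - HQ: 23+11+13+14+37+30+34 = 162
HQ - Y9 - V2 - K8 - Q5 - Q1 - P4 - HQ: 23+11+13+14+39+30+32 = 162
HQ - Y9 - V2 - K8 - P4 - Q5 - Q1 - HQ: 23+11+13+23+37+39+34 = 180
HQ - Y9 - V2 - K8 - P4 - Q1 - Q5 - HQ: 23+11+13+23+30+39+11 = 150
HQ - Y9 - V2 - K8 - Q1 - Q5 - P4 - HQ: 23+11+13+31+39+37+32 = 186
HQ - Y9 - V2 - K8 - Q1 - P4 - Q5 - HQ: 23+11+13+31+30+37+11 = 156
HQ - Y9 - V2 - Q5 - K8 - P4 - Q1 - HQ: 23+11+20+14+23+30+34 = 155
HQ - Y9 - V2 - Q5 - K8 - Q1 - P4 - HQ: 23+11+20+14+31+30+32 = 161
… (352 more)
HQ - Y9 - V2 - Q1 - P4 - K8 - Q5 - HQ: 23+11+27+30+23+14+11 = 139  ← best
The minimum is 139.
One optimal route: HQ → Y9 → V2 → Q1 → P4 → K8 → Q5 → HQ (or its reverse).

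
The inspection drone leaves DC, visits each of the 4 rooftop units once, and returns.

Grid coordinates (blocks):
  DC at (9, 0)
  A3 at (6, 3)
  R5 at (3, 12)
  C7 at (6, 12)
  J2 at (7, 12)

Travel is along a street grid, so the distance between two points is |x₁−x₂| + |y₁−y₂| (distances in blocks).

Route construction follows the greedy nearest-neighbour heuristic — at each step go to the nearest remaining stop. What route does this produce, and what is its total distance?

DC → [A3:6 / J2:14 / C7:15 / R5:18] → A3 (6)
A3 → [C7:9 / J2:10 / R5:12] → C7 (9)
C7 → [J2:1 / R5:3] → J2 (1)
J2 → [R5:4] → R5 (4)
Return R5→DC: 18.
Total = 6 + 9 + 1 + 4 + 18 = 38.

Total distance 38 blocks via the nearest-neighbour route DC → A3 → C7 → J2 → R5 → DC.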